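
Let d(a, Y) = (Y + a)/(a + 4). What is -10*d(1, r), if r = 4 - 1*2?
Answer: -6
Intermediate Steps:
r = 2 (r = 4 - 2 = 2)
d(a, Y) = (Y + a)/(4 + a)
-10*d(1, r) = -10*(2 + 1)/(4 + 1) = -10*3/5 = -6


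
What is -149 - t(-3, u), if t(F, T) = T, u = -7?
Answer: -142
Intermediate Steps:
-149 - t(-3, u) = -149 - 1*(-7) = -149 + 7 = -142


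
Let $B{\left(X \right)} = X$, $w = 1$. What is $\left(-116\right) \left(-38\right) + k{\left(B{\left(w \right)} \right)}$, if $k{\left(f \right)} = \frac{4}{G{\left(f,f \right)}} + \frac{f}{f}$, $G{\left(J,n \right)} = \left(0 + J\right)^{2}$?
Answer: $4413$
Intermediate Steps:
$G{\left(J,n \right)} = J^{2}$
$k{\left(f \right)} = 1 + \frac{4}{f^{2}}$ ($k{\left(f \right)} = \frac{4}{f^{2}} + \frac{f}{f} = \frac{4}{f^{2}} + 1 = 1 + \frac{4}{f^{2}}$)
$\left(-116\right) \left(-38\right) + k{\left(B{\left(w \right)} \right)} = \left(-116\right) \left(-38\right) + \left(1 + 4 \cdot 1^{-2}\right) = 4408 + \left(1 + 4 \cdot 1\right) = 4408 + \left(1 + 4\right) = 4408 + 5 = 4413$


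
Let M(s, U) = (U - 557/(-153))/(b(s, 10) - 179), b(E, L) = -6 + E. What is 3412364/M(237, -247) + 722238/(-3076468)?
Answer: -20880585708502551/28637302378 ≈ -7.2914e+5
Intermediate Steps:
M(s, U) = (557/153 + U)/(-185 + s) (M(s, U) = (U - 557/(-153))/((-6 + s) - 179) = (U - 557*(-1/153))/(-185 + s) = (U + 557/153)/(-185 + s) = (557/153 + U)/(-185 + s))
3412364/M(237, -247) + 722238/(-3076468) = 3412364/(((557/153 - 247)/(-185 + 237))) + 722238/(-3076468) = 3412364/((-37234/153/52)) + 722238*(-1/3076468) = 3412364/(((1/52)*(-37234/153))) - 361119/1538234 = 3412364/(-18617/3978) - 361119/1538234 = 3412364*(-3978/18617) - 361119/1538234 = -13574383992/18617 - 361119/1538234 = -20880585708502551/28637302378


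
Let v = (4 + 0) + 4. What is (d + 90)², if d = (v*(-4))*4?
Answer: 1444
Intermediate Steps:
v = 8 (v = 4 + 4 = 8)
d = -128 (d = (8*(-4))*4 = -32*4 = -128)
(d + 90)² = (-128 + 90)² = (-38)² = 1444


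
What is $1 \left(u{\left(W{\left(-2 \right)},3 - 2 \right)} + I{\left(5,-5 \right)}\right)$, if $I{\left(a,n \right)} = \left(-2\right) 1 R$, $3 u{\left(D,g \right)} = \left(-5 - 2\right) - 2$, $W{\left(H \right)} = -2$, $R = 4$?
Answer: $-11$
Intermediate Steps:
$u{\left(D,g \right)} = -3$ ($u{\left(D,g \right)} = \frac{\left(-5 - 2\right) - 2}{3} = \frac{-7 - 2}{3} = \frac{1}{3} \left(-9\right) = -3$)
$I{\left(a,n \right)} = -8$ ($I{\left(a,n \right)} = \left(-2\right) 1 \cdot 4 = \left(-2\right) 4 = -8$)
$1 \left(u{\left(W{\left(-2 \right)},3 - 2 \right)} + I{\left(5,-5 \right)}\right) = 1 \left(-3 - 8\right) = 1 \left(-11\right) = -11$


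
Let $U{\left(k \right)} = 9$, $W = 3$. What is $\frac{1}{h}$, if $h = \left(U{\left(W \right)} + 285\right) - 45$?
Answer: $\frac{1}{249} \approx 0.0040161$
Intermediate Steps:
$h = 249$ ($h = \left(9 + 285\right) - 45 = 294 - 45 = 249$)
$\frac{1}{h} = \frac{1}{249}$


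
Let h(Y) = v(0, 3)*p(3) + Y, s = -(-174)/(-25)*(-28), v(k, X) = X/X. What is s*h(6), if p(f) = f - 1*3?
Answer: 29232/25 ≈ 1169.3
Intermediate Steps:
p(f) = -3 + f (p(f) = f - 3 = -3 + f)
v(k, X) = 1
s = 4872/25 (s = -(-174)*(-1)/25*(-28) = -6*29/25*(-28) = -174/25*(-28) = 4872/25 ≈ 194.88)
h(Y) = Y (h(Y) = 1*(-3 + 3) + Y = 1*0 + Y = 0 + Y = Y)
s*h(6) = (4872/25)*6 = 29232/25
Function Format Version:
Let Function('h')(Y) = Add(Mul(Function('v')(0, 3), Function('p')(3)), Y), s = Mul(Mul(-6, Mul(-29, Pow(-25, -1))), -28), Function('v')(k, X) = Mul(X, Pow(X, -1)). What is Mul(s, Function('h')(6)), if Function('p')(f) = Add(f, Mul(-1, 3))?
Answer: Rational(29232, 25) ≈ 1169.3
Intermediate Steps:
Function('p')(f) = Add(-3, f) (Function('p')(f) = Add(f, -3) = Add(-3, f))
Function('v')(k, X) = 1
s = Rational(4872, 25) (s = Mul(Mul(-6, Mul(-29, Rational(-1, 25))), -28) = Mul(Mul(-6, Rational(29, 25)), -28) = Mul(Rational(-174, 25), -28) = Rational(4872, 25) ≈ 194.88)
Function('h')(Y) = Y (Function('h')(Y) = Add(Mul(1, Add(-3, 3)), Y) = Add(Mul(1, 0), Y) = Add(0, Y) = Y)
Mul(s, Function('h')(6)) = Mul(Rational(4872, 25), 6) = Rational(29232, 25)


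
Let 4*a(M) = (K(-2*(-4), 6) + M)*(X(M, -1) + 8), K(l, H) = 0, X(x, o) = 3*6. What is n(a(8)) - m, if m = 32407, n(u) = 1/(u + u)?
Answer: -3370327/104 ≈ -32407.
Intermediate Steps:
X(x, o) = 18
a(M) = 13*M/2 (a(M) = ((0 + M)*(18 + 8))/4 = (M*26)/4 = (26*M)/4 = 13*M/2)
n(u) = 1/(2*u)
n(a(8)) - m = 1/(2*(((13/2)*8))) - 1*32407 = (½)/52 - 32407 = (½)*(1/52) - 32407 = 1/104 - 32407 = -3370327/104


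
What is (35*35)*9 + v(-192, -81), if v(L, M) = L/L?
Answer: 11026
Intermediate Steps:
v(L, M) = 1
(35*35)*9 + v(-192, -81) = (35*35)*9 + 1 = 1225*9 + 1 = 11025 + 1 = 11026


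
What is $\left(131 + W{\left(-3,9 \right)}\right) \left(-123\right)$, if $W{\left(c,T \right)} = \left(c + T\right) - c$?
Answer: $-17220$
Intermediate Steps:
$W{\left(c,T \right)} = T$ ($W{\left(c,T \right)} = \left(T + c\right) - c = T$)
$\left(131 + W{\left(-3,9 \right)}\right) \left(-123\right) = \left(131 + 9\right) \left(-123\right) = 140 \left(-123\right) = -17220$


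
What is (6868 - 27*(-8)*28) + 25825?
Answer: 38741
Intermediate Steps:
(6868 - 27*(-8)*28) + 25825 = (6868 + 216*28) + 25825 = (6868 + 6048) + 25825 = 12916 + 25825 = 38741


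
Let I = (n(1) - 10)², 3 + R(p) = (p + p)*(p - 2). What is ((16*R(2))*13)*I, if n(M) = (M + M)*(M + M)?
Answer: -22464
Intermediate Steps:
R(p) = -3 + 2*p*(-2 + p) (R(p) = -3 + (p + p)*(p - 2) = -3 + (2*p)*(-2 + p) = -3 + 2*p*(-2 + p))
n(M) = 4*M² (n(M) = (2*M)*(2*M) = 4*M²)
I = 36 (I = (4*1² - 10)² = (4*1 - 10)² = (4 - 10)² = (-6)² = 36)
((16*R(2))*13)*I = ((16*(-3 - 4*2 + 2*2²))*13)*36 = ((16*(-3 - 8 + 2*4))*13)*36 = ((16*(-3 - 8 + 8))*13)*36 = ((16*(-3))*13)*36 = -48*13*36 = -624*36 = -22464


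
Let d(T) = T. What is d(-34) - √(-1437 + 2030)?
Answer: -34 - √593 ≈ -58.352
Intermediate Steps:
d(-34) - √(-1437 + 2030) = -34 - √(-1437 + 2030) = -34 - √593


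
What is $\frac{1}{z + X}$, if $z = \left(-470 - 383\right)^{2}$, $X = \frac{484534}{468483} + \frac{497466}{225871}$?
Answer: $\frac{105816723693}{76993543006083229} \approx 1.3744 \cdot 10^{-6}$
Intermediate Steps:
$X = \frac{342496543192}{105816723693}$ ($X = 484534 \cdot \frac{1}{468483} + 497466 \cdot \frac{1}{225871} = \frac{484534}{468483} + \frac{497466}{225871} = \frac{342496543192}{105816723693} \approx 3.2367$)
$z = 727609$ ($z = \left(-853\right)^{2} = 727609$)
$\frac{1}{z + X} = \frac{1}{727609 + \frac{342496543192}{105816723693}} = \frac{1}{\frac{76993543006083229}{105816723693}} = \frac{105816723693}{76993543006083229}$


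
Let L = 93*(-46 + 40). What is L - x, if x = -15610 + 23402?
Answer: -8350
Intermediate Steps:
L = -558 (L = 93*(-6) = -558)
x = 7792
L - x = -558 - 1*7792 = -558 - 7792 = -8350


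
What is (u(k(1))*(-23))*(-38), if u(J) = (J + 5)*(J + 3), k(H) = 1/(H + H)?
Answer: 33649/2 ≈ 16825.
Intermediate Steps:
k(H) = 1/(2*H)
u(J) = (3 + J)*(5 + J) (u(J) = (5 + J)*(3 + J) = (3 + J)*(5 + J))
(u(k(1))*(-23))*(-38) = ((15 + ((½)/1)² + 8*((½)/1))*(-23))*(-38) = ((15 + ((½)*1)² + 8*((½)*1))*(-23))*(-38) = ((15 + (½)² + 8*(½))*(-23))*(-38) = ((15 + ¼ + 4)*(-23))*(-38) = ((77/4)*(-23))*(-38) = -1771/4*(-38) = 33649/2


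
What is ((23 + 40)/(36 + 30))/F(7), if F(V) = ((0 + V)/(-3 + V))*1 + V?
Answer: 6/55 ≈ 0.10909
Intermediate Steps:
F(V) = V + V/(-3 + V) (F(V) = (V/(-3 + V))*1 + V = V/(-3 + V) + V = V + V/(-3 + V))
((23 + 40)/(36 + 30))/F(7) = ((23 + 40)/(36 + 30))/((7*(-2 + 7)/(-3 + 7))) = (63/66)/((7*5/4)) = ((1/66)*63)/((7*(¼)*5)) = 21/(22*(35/4)) = (21/22)*(4/35) = 6/55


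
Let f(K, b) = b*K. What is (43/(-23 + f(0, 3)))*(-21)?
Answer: 903/23 ≈ 39.261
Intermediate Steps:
f(K, b) = K*b
(43/(-23 + f(0, 3)))*(-21) = (43/(-23 + 0*3))*(-21) = (43/(-23 + 0))*(-21) = (43/(-23))*(-21) = (43*(-1/23))*(-21) = -43/23*(-21) = 903/23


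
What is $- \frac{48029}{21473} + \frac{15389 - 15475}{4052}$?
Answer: $- \frac{98230093}{43504298} \approx -2.2579$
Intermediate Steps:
$- \frac{48029}{21473} + \frac{15389 - 15475}{4052} = \left(-48029\right) \frac{1}{21473} + \left(15389 - 15475\right) \frac{1}{4052} = - \frac{48029}{21473} - \frac{43}{2026} = - \frac{98230093}{43504298}$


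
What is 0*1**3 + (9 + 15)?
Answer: 24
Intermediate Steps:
0*1**3 + (9 + 15) = 0*1 + 24 = 0 + 24 = 24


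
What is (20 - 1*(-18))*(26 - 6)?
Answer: 760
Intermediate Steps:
(20 - 1*(-18))*(26 - 6) = (20 + 18)*20 = 38*20 = 760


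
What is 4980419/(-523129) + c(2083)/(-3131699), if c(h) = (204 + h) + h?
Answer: -15599459275611/1638282566171 ≈ -9.5218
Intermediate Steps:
c(h) = 204 + 2*h
4980419/(-523129) + c(2083)/(-3131699) = 4980419/(-523129) + (204 + 2*2083)/(-3131699) = 4980419*(-1/523129) + (204 + 4166)*(-1/3131699) = -4980419/523129 + 4370*(-1/3131699) = -4980419/523129 - 4370/3131699 = -15599459275611/1638282566171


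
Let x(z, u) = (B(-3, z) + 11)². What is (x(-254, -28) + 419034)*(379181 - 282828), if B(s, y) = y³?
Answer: 25874201652383604579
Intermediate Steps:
x(z, u) = (11 + z³)² (x(z, u) = (z³ + 11)² = (11 + z³)²)
(x(-254, -28) + 419034)*(379181 - 282828) = ((11 + (-254)³)² + 419034)*(379181 - 282828) = ((11 - 16387064)² + 419034)*96353 = ((-16387053)² + 419034)*96353 = (268535506024809 + 419034)*96353 = 268535506443843*96353 = 25874201652383604579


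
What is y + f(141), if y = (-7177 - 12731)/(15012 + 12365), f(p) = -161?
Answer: -632515/3911 ≈ -161.73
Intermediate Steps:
y = -2844/3911 (y = -19908/27377 = -19908*1/27377 = -2844/3911 ≈ -0.72718)
y + f(141) = -2844/3911 - 161 = -632515/3911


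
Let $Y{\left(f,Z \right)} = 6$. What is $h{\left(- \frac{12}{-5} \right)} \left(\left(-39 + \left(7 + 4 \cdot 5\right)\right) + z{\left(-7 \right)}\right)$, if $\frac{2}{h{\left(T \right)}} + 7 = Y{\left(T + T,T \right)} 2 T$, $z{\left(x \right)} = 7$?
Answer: $- \frac{50}{109} \approx -0.45872$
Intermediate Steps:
$h{\left(T \right)} = \frac{2}{-7 + 12 T}$ ($h{\left(T \right)} = \frac{2}{-7 + 6 \cdot 2 T} = \frac{2}{-7 + 12 T}$)
$h{\left(- \frac{12}{-5} \right)} \left(\left(-39 + \left(7 + 4 \cdot 5\right)\right) + z{\left(-7 \right)}\right) = \frac{2}{-7 + 12 \left(- \frac{12}{-5}\right)} \left(\left(-39 + \left(7 + 4 \cdot 5\right)\right) + 7\right) = \frac{2}{-7 + 12 \left(\left(-12\right) \left(- \frac{1}{5}\right)\right)} \left(\left(-39 + \left(7 + 20\right)\right) + 7\right) = \frac{2}{-7 + 12 \cdot \frac{12}{5}} \left(\left(-39 + 27\right) + 7\right) = \frac{2}{-7 + \frac{144}{5}} \left(-12 + 7\right) = \frac{2}{\frac{109}{5}} \left(-5\right) = 2 \cdot \frac{5}{109} \left(-5\right) = \frac{10}{109} \left(-5\right) = - \frac{50}{109}$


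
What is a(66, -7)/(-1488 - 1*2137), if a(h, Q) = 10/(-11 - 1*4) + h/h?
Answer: -1/10875 ≈ -9.1954e-5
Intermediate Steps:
a(h, Q) = 1/3 (a(h, Q) = 10/(-11 - 4) + 1 = 10/(-15) + 1 = 10*(-1/15) + 1 = -2/3 + 1 = 1/3)
a(66, -7)/(-1488 - 1*2137) = 1/(3*(-1488 - 1*2137)) = 1/(3*(-1488 - 2137)) = (1/3)/(-3625) = (1/3)*(-1/3625) = -1/10875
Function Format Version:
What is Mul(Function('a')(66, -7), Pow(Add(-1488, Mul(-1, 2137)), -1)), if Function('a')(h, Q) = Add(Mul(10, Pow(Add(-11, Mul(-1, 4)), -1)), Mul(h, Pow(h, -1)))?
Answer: Rational(-1, 10875) ≈ -9.1954e-5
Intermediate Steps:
Function('a')(h, Q) = Rational(1, 3) (Function('a')(h, Q) = Add(Mul(10, Pow(Add(-11, -4), -1)), 1) = Add(Mul(10, Pow(-15, -1)), 1) = Add(Mul(10, Rational(-1, 15)), 1) = Add(Rational(-2, 3), 1) = Rational(1, 3))
Mul(Function('a')(66, -7), Pow(Add(-1488, Mul(-1, 2137)), -1)) = Mul(Rational(1, 3), Pow(Add(-1488, Mul(-1, 2137)), -1)) = Mul(Rational(1, 3), Pow(Add(-1488, -2137), -1)) = Mul(Rational(1, 3), Pow(-3625, -1)) = Mul(Rational(1, 3), Rational(-1, 3625)) = Rational(-1, 10875)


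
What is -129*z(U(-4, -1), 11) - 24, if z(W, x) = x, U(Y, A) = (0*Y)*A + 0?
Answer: -1443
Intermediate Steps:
U(Y, A) = 0 (U(Y, A) = 0*A + 0 = 0 + 0 = 0)
-129*z(U(-4, -1), 11) - 24 = -129*11 - 24 = -1419 - 24 = -1443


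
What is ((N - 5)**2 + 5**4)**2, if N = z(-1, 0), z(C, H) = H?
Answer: 422500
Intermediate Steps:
N = 0
((N - 5)**2 + 5**4)**2 = ((0 - 5)**2 + 5**4)**2 = ((-5)**2 + 625)**2 = (25 + 625)**2 = 650**2 = 422500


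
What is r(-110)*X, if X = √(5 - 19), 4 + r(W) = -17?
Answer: -21*I*√14 ≈ -78.575*I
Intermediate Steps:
r(W) = -21 (r(W) = -4 - 17 = -21)
X = I*√14 (X = √(-14) = I*√14 ≈ 3.7417*I)
r(-110)*X = -21*I*√14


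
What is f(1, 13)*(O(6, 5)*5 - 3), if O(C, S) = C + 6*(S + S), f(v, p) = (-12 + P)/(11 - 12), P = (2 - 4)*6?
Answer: 7848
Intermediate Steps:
P = -12 (P = -2*6 = -12)
f(v, p) = 24 (f(v, p) = (-12 - 12)/(11 - 12) = -24/(-1) = -24*(-1) = 24)
O(C, S) = C + 12*S (O(C, S) = C + 6*(2*S) = C + 12*S)
f(1, 13)*(O(6, 5)*5 - 3) = 24*((6 + 12*5)*5 - 3) = 24*((6 + 60)*5 - 3) = 24*(66*5 - 3) = 24*(330 - 3) = 24*327 = 7848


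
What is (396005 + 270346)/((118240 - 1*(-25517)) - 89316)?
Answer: 74039/6049 ≈ 12.240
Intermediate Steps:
(396005 + 270346)/((118240 - 1*(-25517)) - 89316) = 666351/((118240 + 25517) - 89316) = 666351/(143757 - 89316) = 666351/54441 = 666351*(1/54441) = 74039/6049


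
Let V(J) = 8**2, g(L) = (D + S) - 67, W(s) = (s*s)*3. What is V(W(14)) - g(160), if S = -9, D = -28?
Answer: 168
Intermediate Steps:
W(s) = 3*s**2 (W(s) = s**2*3 = 3*s**2)
g(L) = -104 (g(L) = (-28 - 9) - 67 = -37 - 67 = -104)
V(J) = 64
V(W(14)) - g(160) = 64 - 1*(-104) = 64 + 104 = 168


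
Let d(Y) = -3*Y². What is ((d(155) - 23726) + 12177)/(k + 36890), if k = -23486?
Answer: -20906/3351 ≈ -6.2387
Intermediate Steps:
((d(155) - 23726) + 12177)/(k + 36890) = ((-3*155² - 23726) + 12177)/(-23486 + 36890) = ((-3*24025 - 23726) + 12177)/13404 = ((-72075 - 23726) + 12177)*(1/13404) = (-95801 + 12177)*(1/13404) = -83624*1/13404 = -20906/3351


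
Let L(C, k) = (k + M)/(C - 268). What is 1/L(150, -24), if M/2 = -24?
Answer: 59/36 ≈ 1.6389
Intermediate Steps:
M = -48 (M = 2*(-24) = -48)
L(C, k) = (-48 + k)/(-268 + C) (L(C, k) = (k - 48)/(C - 268) = (-48 + k)/(-268 + C))
1/L(150, -24) = 1/((-48 - 24)/(-268 + 150)) = 1/(-72/(-118)) = 1/(-1/118*(-72)) = 1/(36/59) = 59/36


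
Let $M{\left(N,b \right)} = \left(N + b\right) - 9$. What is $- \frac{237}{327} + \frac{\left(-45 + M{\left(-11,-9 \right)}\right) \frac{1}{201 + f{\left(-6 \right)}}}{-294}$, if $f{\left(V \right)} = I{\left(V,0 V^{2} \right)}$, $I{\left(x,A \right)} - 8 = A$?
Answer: $- \frac{2423084}{3348807} \approx -0.72357$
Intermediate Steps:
$M{\left(N,b \right)} = -9 + N + b$
$I{\left(x,A \right)} = 8 + A$
$f{\left(V \right)} = 8$ ($f{\left(V \right)} = 8 + 0 V^{2} = 8 + 0 = 8$)
$- \frac{237}{327} + \frac{\left(-45 + M{\left(-11,-9 \right)}\right) \frac{1}{201 + f{\left(-6 \right)}}}{-294} = - \frac{237}{327} + \frac{\left(-45 - 29\right) \frac{1}{201 + 8}}{-294} = \left(-237\right) \frac{1}{327} + \frac{-45 - 29}{209} \left(- \frac{1}{294}\right) = - \frac{79}{109} + \left(-74\right) \frac{1}{209} \left(- \frac{1}{294}\right) = - \frac{79}{109} - - \frac{37}{30723} = - \frac{79}{109} + \frac{37}{30723} = - \frac{2423084}{3348807}$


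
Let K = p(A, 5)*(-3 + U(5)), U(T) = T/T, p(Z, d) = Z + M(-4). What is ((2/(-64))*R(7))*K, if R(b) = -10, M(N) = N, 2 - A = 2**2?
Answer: 15/4 ≈ 3.7500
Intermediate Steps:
A = -2 (A = 2 - 1*2**2 = 2 - 1*4 = 2 - 4 = -2)
p(Z, d) = -4 + Z (p(Z, d) = Z - 4 = -4 + Z)
U(T) = 1
K = 12 (K = (-4 - 2)*(-3 + 1) = -6*(-2) = 12)
((2/(-64))*R(7))*K = ((2/(-64))*(-10))*12 = ((2*(-1/64))*(-10))*12 = -1/32*(-10)*12 = (5/16)*12 = 15/4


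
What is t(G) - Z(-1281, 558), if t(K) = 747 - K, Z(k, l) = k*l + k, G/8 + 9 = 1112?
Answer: 708002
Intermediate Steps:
G = 8824 (G = -72 + 8*1112 = -72 + 8896 = 8824)
Z(k, l) = k + k*l
t(G) - Z(-1281, 558) = (747 - 1*8824) - (-1281)*(1 + 558) = (747 - 8824) - (-1281)*559 = -8077 - 1*(-716079) = -8077 + 716079 = 708002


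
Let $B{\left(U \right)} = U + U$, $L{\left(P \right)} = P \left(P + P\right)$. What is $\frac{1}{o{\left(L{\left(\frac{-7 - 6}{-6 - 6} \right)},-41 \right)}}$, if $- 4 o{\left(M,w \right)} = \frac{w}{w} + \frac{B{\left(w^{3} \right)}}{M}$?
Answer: $\frac{676}{9924455} \approx 6.8115 \cdot 10^{-5}$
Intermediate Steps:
$L{\left(P \right)} = 2 P^{2}$ ($L{\left(P \right)} = P 2 P = 2 P^{2}$)
$B{\left(U \right)} = 2 U$
$o{\left(M,w \right)} = - \frac{1}{4} - \frac{w^{3}}{2 M}$ ($o{\left(M,w \right)} = - \frac{\frac{w}{w} + \frac{2 w^{3}}{M}}{4} = - \frac{1 + \frac{2 w^{3}}{M}}{4} = - \frac{1}{4} - \frac{w^{3}}{2 M}$)
$\frac{1}{o{\left(L{\left(\frac{-7 - 6}{-6 - 6} \right)},-41 \right)}} = \frac{1}{\frac{1}{4} \frac{1}{2 \left(\frac{-7 - 6}{-6 - 6}\right)^{2}} \left(- 2 \left(\frac{-7 - 6}{-6 - 6}\right)^{2} - 2 \left(-41\right)^{3}\right)} = \frac{1}{\frac{1}{4} \frac{1}{2 \left(- \frac{13}{-12}\right)^{2}} \left(- 2 \left(- \frac{13}{-12}\right)^{2} - -137842\right)} = \frac{1}{\frac{1}{4} \frac{1}{2 \left(\left(-13\right) \left(- \frac{1}{12}\right)\right)^{2}} \left(- 2 \left(\left(-13\right) \left(- \frac{1}{12}\right)\right)^{2} + 137842\right)} = \frac{1}{\frac{1}{4} \frac{1}{2 \left(\frac{13}{12}\right)^{2}} \left(- 2 \left(\frac{13}{12}\right)^{2} + 137842\right)} = \frac{1}{\frac{1}{4} \frac{1}{2 \cdot \frac{169}{144}} \left(- \frac{2 \cdot 169}{144} + 137842\right)} = \frac{1}{\frac{1}{4} \frac{1}{\frac{169}{72}} \left(\left(-1\right) \frac{169}{72} + 137842\right)} = \frac{1}{\frac{1}{4} \cdot \frac{72}{169} \left(- \frac{169}{72} + 137842\right)} = \frac{1}{\frac{1}{4} \cdot \frac{72}{169} \cdot \frac{9924455}{72}} = \frac{1}{\frac{9924455}{676}} = \frac{676}{9924455}$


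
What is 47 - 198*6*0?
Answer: 47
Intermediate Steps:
47 - 198*6*0 = 47 - 198*0 = 47 - 33*0 = 47 + 0 = 47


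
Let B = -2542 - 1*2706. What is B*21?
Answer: -110208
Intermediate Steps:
B = -5248 (B = -2542 - 2706 = -5248)
B*21 = -5248*21 = -110208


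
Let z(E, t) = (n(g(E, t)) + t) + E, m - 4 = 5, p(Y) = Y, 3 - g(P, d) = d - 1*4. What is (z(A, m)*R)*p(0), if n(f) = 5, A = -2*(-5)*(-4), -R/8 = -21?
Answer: 0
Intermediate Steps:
g(P, d) = 7 - d (g(P, d) = 3 - (d - 1*4) = 3 - (d - 4) = 3 - (-4 + d) = 3 + (4 - d) = 7 - d)
R = 168 (R = -8*(-21) = 168)
m = 9 (m = 4 + 5 = 9)
A = -40 (A = 10*(-4) = -40)
z(E, t) = 5 + E + t (z(E, t) = (5 + t) + E = 5 + E + t)
(z(A, m)*R)*p(0) = ((5 - 40 + 9)*168)*0 = -26*168*0 = -4368*0 = 0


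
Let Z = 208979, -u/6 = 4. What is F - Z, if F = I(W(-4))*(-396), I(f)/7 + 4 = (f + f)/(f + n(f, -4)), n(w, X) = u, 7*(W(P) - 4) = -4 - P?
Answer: -983911/5 ≈ -1.9678e+5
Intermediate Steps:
W(P) = 24/7 - P/7 (W(P) = 4 + (-4 - P)/7 = 4 + (-4/7 - P/7) = 24/7 - P/7)
u = -24 (u = -6*4 = -24)
n(w, X) = -24
I(f) = -28 + 14*f/(-24 + f) (I(f) = -28 + 7*((f + f)/(f - 24)) = -28 + 7*((2*f)/(-24 + f)) = -28 + 7*(2*f/(-24 + f)) = -28 + 14*f/(-24 + f))
F = 60984/5 (F = (14*(48 - (24/7 - ⅐*(-4)))/(-24 + (24/7 - ⅐*(-4))))*(-396) = (14*(48 - (24/7 + 4/7))/(-24 + (24/7 + 4/7)))*(-396) = (14*(48 - 1*4)/(-24 + 4))*(-396) = (14*(48 - 4)/(-20))*(-396) = (14*(-1/20)*44)*(-396) = -154/5*(-396) = 60984/5 ≈ 12197.)
F - Z = 60984/5 - 1*208979 = 60984/5 - 208979 = -983911/5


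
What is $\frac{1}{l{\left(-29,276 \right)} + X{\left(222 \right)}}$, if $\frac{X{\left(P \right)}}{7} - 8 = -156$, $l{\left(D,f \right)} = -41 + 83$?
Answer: $- \frac{1}{994} \approx -0.001006$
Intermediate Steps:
$l{\left(D,f \right)} = 42$
$X{\left(P \right)} = -1036$ ($X{\left(P \right)} = 56 + 7 \left(-156\right) = 56 - 1092 = -1036$)
$\frac{1}{l{\left(-29,276 \right)} + X{\left(222 \right)}} = \frac{1}{42 - 1036} = \frac{1}{-994} = - \frac{1}{994}$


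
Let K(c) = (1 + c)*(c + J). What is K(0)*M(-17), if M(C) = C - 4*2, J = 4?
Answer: -100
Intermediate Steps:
M(C) = -8 + C (M(C) = C - 8 = -8 + C)
K(c) = (1 + c)*(4 + c) (K(c) = (1 + c)*(c + 4) = (1 + c)*(4 + c))
K(0)*M(-17) = (4 + 0**2 + 5*0)*(-8 - 17) = (4 + 0 + 0)*(-25) = 4*(-25) = -100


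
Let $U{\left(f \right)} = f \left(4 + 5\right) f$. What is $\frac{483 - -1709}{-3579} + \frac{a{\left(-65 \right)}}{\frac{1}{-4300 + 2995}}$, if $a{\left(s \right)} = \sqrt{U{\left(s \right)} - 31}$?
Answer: $- \frac{2192}{3579} - 14355 \sqrt{314} \approx -2.5437 \cdot 10^{5}$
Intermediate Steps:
$U{\left(f \right)} = 9 f^{2}$ ($U{\left(f \right)} = f 9 f = 9 f f = 9 f^{2}$)
$a{\left(s \right)} = \sqrt{-31 + 9 s^{2}}$ ($a{\left(s \right)} = \sqrt{9 s^{2} - 31} = \sqrt{-31 + 9 s^{2}}$)
$\frac{483 - -1709}{-3579} + \frac{a{\left(-65 \right)}}{\frac{1}{-4300 + 2995}} = \frac{483 - -1709}{-3579} + \frac{\sqrt{-31 + 9 \left(-65\right)^{2}}}{\frac{1}{-4300 + 2995}} = \left(483 + 1709\right) \left(- \frac{1}{3579}\right) + \frac{\sqrt{-31 + 9 \cdot 4225}}{\frac{1}{-1305}} = 2192 \left(- \frac{1}{3579}\right) + \frac{\sqrt{-31 + 38025}}{- \frac{1}{1305}} = - \frac{2192}{3579} + \sqrt{37994} \left(-1305\right) = - \frac{2192}{3579} + 11 \sqrt{314} \left(-1305\right) = - \frac{2192}{3579} - 14355 \sqrt{314}$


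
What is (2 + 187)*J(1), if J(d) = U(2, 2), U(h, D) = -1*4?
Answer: -756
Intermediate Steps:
U(h, D) = -4
J(d) = -4
(2 + 187)*J(1) = (2 + 187)*(-4) = 189*(-4) = -756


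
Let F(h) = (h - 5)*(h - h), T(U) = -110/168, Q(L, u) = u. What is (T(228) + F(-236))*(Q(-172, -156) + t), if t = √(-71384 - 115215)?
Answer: 715/7 - 55*I*√186599/84 ≈ 102.14 - 282.84*I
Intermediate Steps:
t = I*√186599 (t = √(-186599) = I*√186599 ≈ 431.97*I)
T(U) = -55/84 (T(U) = -110*1/168 = -55/84)
F(h) = 0 (F(h) = (-5 + h)*0 = 0)
(T(228) + F(-236))*(Q(-172, -156) + t) = (-55/84 + 0)*(-156 + I*√186599) = -55*(-156 + I*√186599)/84 = 715/7 - 55*I*√186599/84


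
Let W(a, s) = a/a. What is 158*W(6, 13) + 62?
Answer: 220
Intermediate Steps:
W(a, s) = 1
158*W(6, 13) + 62 = 158*1 + 62 = 158 + 62 = 220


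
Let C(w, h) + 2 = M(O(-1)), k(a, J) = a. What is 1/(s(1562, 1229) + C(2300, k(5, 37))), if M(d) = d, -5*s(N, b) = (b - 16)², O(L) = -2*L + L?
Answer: -5/1471374 ≈ -3.3982e-6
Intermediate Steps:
O(L) = -L
s(N, b) = -(-16 + b)²/5 (s(N, b) = -(b - 16)²/5 = -(-16 + b)²/5)
C(w, h) = -1 (C(w, h) = -2 - 1*(-1) = -2 + 1 = -1)
1/(s(1562, 1229) + C(2300, k(5, 37))) = 1/(-(-16 + 1229)²/5 - 1) = 1/(-⅕*1213² - 1) = 1/(-⅕*1471369 - 1) = 1/(-1471369/5 - 1) = 1/(-1471374/5) = -5/1471374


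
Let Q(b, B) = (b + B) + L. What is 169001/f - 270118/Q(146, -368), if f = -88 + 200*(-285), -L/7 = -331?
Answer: -15774553479/119599360 ≈ -131.90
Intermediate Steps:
L = 2317 (L = -7*(-331) = 2317)
f = -57088 (f = -88 - 57000 = -57088)
Q(b, B) = 2317 + B + b (Q(b, B) = (b + B) + 2317 = (B + b) + 2317 = 2317 + B + b)
169001/f - 270118/Q(146, -368) = 169001/(-57088) - 270118/(2317 - 368 + 146) = 169001*(-1/57088) - 270118/2095 = -169001/57088 - 270118*1/2095 = -169001/57088 - 270118/2095 = -15774553479/119599360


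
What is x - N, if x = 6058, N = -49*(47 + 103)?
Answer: 13408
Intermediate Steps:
N = -7350 (N = -49*150 = -7350)
x - N = 6058 - 1*(-7350) = 6058 + 7350 = 13408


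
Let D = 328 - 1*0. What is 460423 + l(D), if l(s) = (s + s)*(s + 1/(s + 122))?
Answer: 152008303/225 ≈ 6.7559e+5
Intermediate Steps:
D = 328 (D = 328 + 0 = 328)
l(s) = 2*s*(s + 1/(122 + s)) (l(s) = (2*s)*(s + 1/(122 + s)) = 2*s*(s + 1/(122 + s)))
460423 + l(D) = 460423 + 2*328*(1 + 328**2 + 122*328)/(122 + 328) = 460423 + 2*328*(1 + 107584 + 40016)/450 = 460423 + 2*328*(1/450)*147601 = 460423 + 48413128/225 = 152008303/225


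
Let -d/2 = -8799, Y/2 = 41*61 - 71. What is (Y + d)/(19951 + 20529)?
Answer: 11229/20240 ≈ 0.55479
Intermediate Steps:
Y = 4860 (Y = 2*(41*61 - 71) = 2*(2501 - 71) = 2*2430 = 4860)
d = 17598 (d = -2*(-8799) = 17598)
(Y + d)/(19951 + 20529) = (4860 + 17598)/(19951 + 20529) = 22458/40480 = 22458*(1/40480) = 11229/20240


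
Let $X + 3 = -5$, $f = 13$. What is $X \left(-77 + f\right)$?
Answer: $512$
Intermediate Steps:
$X = -8$ ($X = -3 - 5 = -8$)
$X \left(-77 + f\right) = - 8 \left(-77 + 13\right) = \left(-8\right) \left(-64\right) = 512$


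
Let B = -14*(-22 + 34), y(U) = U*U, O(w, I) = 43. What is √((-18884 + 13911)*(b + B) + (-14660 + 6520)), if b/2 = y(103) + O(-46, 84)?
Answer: 2*I*√26279367 ≈ 10253.0*I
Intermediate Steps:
y(U) = U²
B = -168 (B = -14*12 = -168)
b = 21304 (b = 2*(103² + 43) = 2*(10609 + 43) = 2*10652 = 21304)
√((-18884 + 13911)*(b + B) + (-14660 + 6520)) = √((-18884 + 13911)*(21304 - 168) + (-14660 + 6520)) = √(-4973*21136 - 8140) = √(-105109328 - 8140) = √(-105117468) = 2*I*√26279367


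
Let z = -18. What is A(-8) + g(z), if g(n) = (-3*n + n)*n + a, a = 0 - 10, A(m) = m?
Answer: -666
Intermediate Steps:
a = -10
g(n) = -10 - 2*n**2 (g(n) = (-3*n + n)*n - 10 = (-2*n)*n - 10 = -2*n**2 - 10 = -10 - 2*n**2)
A(-8) + g(z) = -8 + (-10 - 2*(-18)**2) = -8 + (-10 - 2*324) = -8 + (-10 - 648) = -8 - 658 = -666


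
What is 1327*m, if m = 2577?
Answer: 3419679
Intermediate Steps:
1327*m = 1327*2577 = 3419679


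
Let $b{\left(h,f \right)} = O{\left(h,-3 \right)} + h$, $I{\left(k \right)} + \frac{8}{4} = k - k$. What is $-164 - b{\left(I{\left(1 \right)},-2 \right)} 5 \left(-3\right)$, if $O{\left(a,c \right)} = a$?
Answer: $-224$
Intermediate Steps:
$I{\left(k \right)} = -2$ ($I{\left(k \right)} = -2 + \left(k - k\right) = -2 + 0 = -2$)
$b{\left(h,f \right)} = 2 h$ ($b{\left(h,f \right)} = h + h = 2 h$)
$-164 - b{\left(I{\left(1 \right)},-2 \right)} 5 \left(-3\right) = -164 - 2 \left(-2\right) 5 \left(-3\right) = -164 - \left(-4\right) 5 \left(-3\right) = -164 - \left(-20\right) \left(-3\right) = -164 - 60 = -224$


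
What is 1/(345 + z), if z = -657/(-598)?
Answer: 598/206967 ≈ 0.0028894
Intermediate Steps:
z = 657/598 (z = -657*(-1/598) = 657/598 ≈ 1.0987)
1/(345 + z) = 1/(345 + 657/598) = 1/(206967/598) = 598/206967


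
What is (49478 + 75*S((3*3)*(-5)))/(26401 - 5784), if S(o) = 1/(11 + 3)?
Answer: 692767/288638 ≈ 2.4001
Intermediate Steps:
S(o) = 1/14
(49478 + 75*S((3*3)*(-5)))/(26401 - 5784) = (49478 + 75*(1/14))/(26401 - 5784) = (49478 + 75/14)/20617 = (692767/14)*(1/20617) = 692767/288638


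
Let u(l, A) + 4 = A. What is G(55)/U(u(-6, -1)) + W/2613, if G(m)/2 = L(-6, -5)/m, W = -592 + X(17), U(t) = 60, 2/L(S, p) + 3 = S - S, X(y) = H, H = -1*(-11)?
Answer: -480196/2155725 ≈ -0.22275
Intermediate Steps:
u(l, A) = -4 + A
H = 11
X(y) = 11
L(S, p) = -2/3 (L(S, p) = 2/(-3 + (S - S)) = 2/(-3 + 0) = 2/(-3) = 2*(-1/3) = -2/3)
W = -581 (W = -592 + 11 = -581)
G(m) = -4/(3*m) (G(m) = 2*(-2/(3*m)) = -4/(3*m))
G(55)/U(u(-6, -1)) + W/2613 = -4/3/55/60 - 581/2613 = -4/3*1/55*(1/60) - 581*1/2613 = -4/165*1/60 - 581/2613 = -1/2475 - 581/2613 = -480196/2155725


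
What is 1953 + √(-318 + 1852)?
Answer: 1953 + √1534 ≈ 1992.2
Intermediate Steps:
1953 + √(-318 + 1852) = 1953 + √1534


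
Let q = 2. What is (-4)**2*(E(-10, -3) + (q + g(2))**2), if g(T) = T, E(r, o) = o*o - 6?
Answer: 304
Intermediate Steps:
E(r, o) = -6 + o**2 (E(r, o) = o**2 - 6 = -6 + o**2)
(-4)**2*(E(-10, -3) + (q + g(2))**2) = (-4)**2*((-6 + (-3)**2) + (2 + 2)**2) = 16*((-6 + 9) + 4**2) = 16*(3 + 16) = 16*19 = 304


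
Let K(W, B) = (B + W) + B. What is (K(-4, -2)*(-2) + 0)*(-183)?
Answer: -2928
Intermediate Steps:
K(W, B) = W + 2*B
(K(-4, -2)*(-2) + 0)*(-183) = ((-4 + 2*(-2))*(-2) + 0)*(-183) = ((-4 - 4)*(-2) + 0)*(-183) = (-8*(-2) + 0)*(-183) = (16 + 0)*(-183) = 16*(-183) = -2928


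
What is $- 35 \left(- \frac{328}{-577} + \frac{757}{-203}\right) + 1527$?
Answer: $\frac{27402316}{16733} \approx 1637.6$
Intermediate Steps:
$- 35 \left(- \frac{328}{-577} + \frac{757}{-203}\right) + 1527 = - 35 \left(\left(-328\right) \left(- \frac{1}{577}\right) + 757 \left(- \frac{1}{203}\right)\right) + 1527 = - 35 \left(\frac{328}{577} - \frac{757}{203}\right) + 1527 = \left(-35\right) \left(- \frac{370205}{117131}\right) + 1527 = \frac{1851025}{16733} + 1527 = \frac{27402316}{16733}$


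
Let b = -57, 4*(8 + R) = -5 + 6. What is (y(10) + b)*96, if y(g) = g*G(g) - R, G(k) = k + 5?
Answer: 9672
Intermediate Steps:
R = -31/4 (R = -8 + (-5 + 6)/4 = -8 + (¼)*1 = -8 + ¼ = -31/4 ≈ -7.7500)
G(k) = 5 + k
y(g) = 31/4 + g*(5 + g) (y(g) = g*(5 + g) - 1*(-31/4) = g*(5 + g) + 31/4 = 31/4 + g*(5 + g))
(y(10) + b)*96 = ((31/4 + 10*(5 + 10)) - 57)*96 = ((31/4 + 10*15) - 57)*96 = ((31/4 + 150) - 57)*96 = (631/4 - 57)*96 = (403/4)*96 = 9672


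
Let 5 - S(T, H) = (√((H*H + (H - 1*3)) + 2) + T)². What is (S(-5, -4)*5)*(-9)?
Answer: 1395 - 450*√11 ≈ -97.481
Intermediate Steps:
S(T, H) = 5 - (T + √(-1 + H + H²))² (S(T, H) = 5 - (√((H*H + (H - 1*3)) + 2) + T)² = 5 - (√((H² + (H - 3)) + 2) + T)² = 5 - (√((H² + (-3 + H)) + 2) + T)² = 5 - (√((-3 + H + H²) + 2) + T)² = 5 - (√(-1 + H + H²) + T)² = 5 - (T + √(-1 + H + H²))²)
(S(-5, -4)*5)*(-9) = ((5 - (-5 + √(-1 - 4 + (-4)²))²)*5)*(-9) = ((5 - (-5 + √(-1 - 4 + 16))²)*5)*(-9) = ((5 - (-5 + √11)²)*5)*(-9) = (25 - 5*(-5 + √11)²)*(-9) = -225 + 45*(-5 + √11)²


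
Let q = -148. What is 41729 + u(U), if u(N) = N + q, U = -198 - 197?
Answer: 41186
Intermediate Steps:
U = -395
u(N) = -148 + N (u(N) = N - 148 = -148 + N)
41729 + u(U) = 41729 + (-148 - 395) = 41729 - 543 = 41186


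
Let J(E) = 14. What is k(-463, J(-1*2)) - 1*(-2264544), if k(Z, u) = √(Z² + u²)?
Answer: 2264544 + √214565 ≈ 2.2650e+6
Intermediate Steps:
k(-463, J(-1*2)) - 1*(-2264544) = √((-463)² + 14²) - 1*(-2264544) = √(214369 + 196) + 2264544 = √214565 + 2264544 = 2264544 + √214565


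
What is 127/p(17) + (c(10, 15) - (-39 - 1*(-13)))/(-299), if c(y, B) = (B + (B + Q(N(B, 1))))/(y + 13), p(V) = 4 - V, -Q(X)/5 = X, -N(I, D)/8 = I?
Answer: -68411/6877 ≈ -9.9478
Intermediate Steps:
N(I, D) = -8*I
Q(X) = -5*X
c(y, B) = 42*B/(13 + y) (c(y, B) = (B + (B - (-40)*B))/(y + 13) = (B + (B + 40*B))/(13 + y) = (B + 41*B)/(13 + y) = (42*B)/(13 + y) = 42*B/(13 + y))
127/p(17) + (c(10, 15) - (-39 - 1*(-13)))/(-299) = 127/(4 - 1*17) + (42*15/(13 + 10) - (-39 - 1*(-13)))/(-299) = 127/(4 - 17) + (42*15/23 - (-39 + 13))*(-1/299) = 127/(-13) + (42*15*(1/23) - 1*(-26))*(-1/299) = 127*(-1/13) + (630/23 + 26)*(-1/299) = -127/13 + (1228/23)*(-1/299) = -127/13 - 1228/6877 = -68411/6877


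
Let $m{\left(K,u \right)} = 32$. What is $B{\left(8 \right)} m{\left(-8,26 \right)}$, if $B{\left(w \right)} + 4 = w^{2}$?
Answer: $1920$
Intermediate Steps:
$B{\left(w \right)} = -4 + w^{2}$
$B{\left(8 \right)} m{\left(-8,26 \right)} = \left(-4 + 8^{2}\right) 32 = \left(-4 + 64\right) 32 = 60 \cdot 32 = 1920$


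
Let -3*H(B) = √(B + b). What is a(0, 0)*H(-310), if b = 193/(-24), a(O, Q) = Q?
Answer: 0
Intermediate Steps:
b = -193/24 (b = 193*(-1/24) = -193/24 ≈ -8.0417)
H(B) = -√(-193/24 + B)/3 (H(B) = -√(B - 193/24)/3 = -√(-193/24 + B)/3)
a(0, 0)*H(-310) = 0*(-√(-1158 + 144*(-310))/36) = 0*(-√(-1158 - 44640)/36) = 0*(-I*√45798/36) = 0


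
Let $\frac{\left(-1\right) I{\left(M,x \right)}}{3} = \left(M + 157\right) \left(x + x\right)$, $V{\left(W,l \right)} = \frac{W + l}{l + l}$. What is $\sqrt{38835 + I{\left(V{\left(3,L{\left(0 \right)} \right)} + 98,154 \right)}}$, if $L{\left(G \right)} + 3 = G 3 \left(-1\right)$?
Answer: $3 i \sqrt{21865} \approx 443.6 i$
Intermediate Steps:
$L{\left(G \right)} = -3 - 3 G$ ($L{\left(G \right)} = -3 + G 3 \left(-1\right) = -3 + 3 G \left(-1\right) = -3 - 3 G$)
$V{\left(W,l \right)} = \frac{W + l}{2 l}$
$I{\left(M,x \right)} = - 6 x \left(157 + M\right)$ ($I{\left(M,x \right)} = - 3 \left(M + 157\right) \left(x + x\right) = - 3 \left(157 + M\right) 2 x = - 3 \cdot 2 x \left(157 + M\right) = - 6 x \left(157 + M\right)$)
$\sqrt{38835 + I{\left(V{\left(3,L{\left(0 \right)} \right)} + 98,154 \right)}} = \sqrt{38835 - 924 \left(157 + \left(\frac{3 - 3}{2 \left(-3 - 0\right)} + 98\right)\right)} = \sqrt{38835 - 924 \left(157 + \left(\frac{3 + \left(-3 + 0\right)}{2 \left(-3 + 0\right)} + 98\right)\right)} = \sqrt{38835 - 924 \left(157 + \left(\frac{3 - 3}{2 \left(-3\right)} + 98\right)\right)} = \sqrt{38835 - 924 \left(157 + \left(\frac{1}{2} \left(- \frac{1}{3}\right) 0 + 98\right)\right)} = \sqrt{38835 - 924 \left(157 + \left(0 + 98\right)\right)} = \sqrt{38835 - 924 \left(157 + 98\right)} = \sqrt{38835 - 924 \cdot 255} = \sqrt{38835 - 235620} = \sqrt{-196785} = 3 i \sqrt{21865}$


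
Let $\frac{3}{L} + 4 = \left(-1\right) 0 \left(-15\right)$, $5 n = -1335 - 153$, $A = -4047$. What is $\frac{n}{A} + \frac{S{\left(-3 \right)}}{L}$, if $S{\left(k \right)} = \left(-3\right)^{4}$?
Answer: $- \frac{727964}{6745} \approx -107.93$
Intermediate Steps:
$n = - \frac{1488}{5}$ ($n = \frac{-1335 - 153}{5} = \frac{1}{5} \left(-1488\right) = - \frac{1488}{5} \approx -297.6$)
$S{\left(k \right)} = 81$
$L = - \frac{3}{4}$ ($L = \frac{3}{-4 + \left(-1\right) 0 \left(-15\right)} = \frac{3}{-4 + 0 \left(-15\right)} = \frac{3}{-4 + 0} = \frac{3}{-4} = 3 \left(- \frac{1}{4}\right) = - \frac{3}{4} \approx -0.75$)
$\frac{n}{A} + \frac{S{\left(-3 \right)}}{L} = - \frac{1488}{5 \left(-4047\right)} + \frac{81}{- \frac{3}{4}} = \left(- \frac{1488}{5}\right) \left(- \frac{1}{4047}\right) + 81 \left(- \frac{4}{3}\right) = \frac{496}{6745} - 108 = - \frac{727964}{6745}$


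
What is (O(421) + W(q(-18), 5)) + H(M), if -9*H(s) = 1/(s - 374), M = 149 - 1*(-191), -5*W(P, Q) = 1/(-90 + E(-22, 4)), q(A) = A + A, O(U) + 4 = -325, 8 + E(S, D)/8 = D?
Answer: -15352556/46665 ≈ -329.00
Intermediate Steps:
E(S, D) = -64 + 8*D
O(U) = -329 (O(U) = -4 - 325 = -329)
q(A) = 2*A
W(P, Q) = 1/610 (W(P, Q) = -1/(5*(-90 + (-64 + 8*4))) = -1/(5*(-90 + (-64 + 32))) = -1/(5*(-90 - 32)) = -⅕/(-122) = -⅕*(-1/122) = 1/610)
M = 340 (M = 149 + 191 = 340)
H(s) = -1/(9*(-374 + s)) (H(s) = -1/(9*(s - 374)) = -1/(9*(-374 + s)))
(O(421) + W(q(-18), 5)) + H(M) = (-329 + 1/610) - 1/(-3366 + 9*340) = -200689/610 - 1/(-3366 + 3060) = -200689/610 - 1/(-306) = -200689/610 - 1*(-1/306) = -200689/610 + 1/306 = -15352556/46665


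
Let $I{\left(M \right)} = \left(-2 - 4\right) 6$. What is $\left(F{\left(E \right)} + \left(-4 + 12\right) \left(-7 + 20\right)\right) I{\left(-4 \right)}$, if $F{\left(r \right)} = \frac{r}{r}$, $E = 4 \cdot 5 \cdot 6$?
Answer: $-3780$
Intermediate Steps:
$E = 120$ ($E = 20 \cdot 6 = 120$)
$I{\left(M \right)} = -36$ ($I{\left(M \right)} = \left(-6\right) 6 = -36$)
$F{\left(r \right)} = 1$
$\left(F{\left(E \right)} + \left(-4 + 12\right) \left(-7 + 20\right)\right) I{\left(-4 \right)} = \left(1 + \left(-4 + 12\right) \left(-7 + 20\right)\right) \left(-36\right) = \left(1 + 8 \cdot 13\right) \left(-36\right) = \left(1 + 104\right) \left(-36\right) = 105 \left(-36\right) = -3780$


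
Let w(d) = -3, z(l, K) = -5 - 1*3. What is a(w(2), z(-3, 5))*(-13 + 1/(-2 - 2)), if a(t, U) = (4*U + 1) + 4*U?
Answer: 3339/4 ≈ 834.75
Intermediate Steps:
z(l, K) = -8 (z(l, K) = -5 - 3 = -8)
a(t, U) = 1 + 8*U (a(t, U) = (1 + 4*U) + 4*U = 1 + 8*U)
a(w(2), z(-3, 5))*(-13 + 1/(-2 - 2)) = (1 + 8*(-8))*(-13 + 1/(-2 - 2)) = (1 - 64)*(-13 + 1/(-4)) = -63*(-13 - ¼) = -63*(-53/4) = 3339/4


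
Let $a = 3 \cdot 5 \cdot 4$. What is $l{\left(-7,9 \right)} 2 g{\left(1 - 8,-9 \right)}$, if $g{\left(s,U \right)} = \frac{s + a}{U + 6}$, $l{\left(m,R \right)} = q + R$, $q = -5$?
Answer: $- \frac{424}{3} \approx -141.33$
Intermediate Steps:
$l{\left(m,R \right)} = -5 + R$
$a = 60$ ($a = 15 \cdot 4 = 60$)
$g{\left(s,U \right)} = \frac{60 + s}{6 + U}$ ($g{\left(s,U \right)} = \frac{s + 60}{U + 6} = \frac{60 + s}{6 + U}$)
$l{\left(-7,9 \right)} 2 g{\left(1 - 8,-9 \right)} = \left(-5 + 9\right) 2 \frac{60 + \left(1 - 8\right)}{6 - 9} = 4 \cdot 2 \frac{60 + \left(1 - 8\right)}{-3} = 8 \left(- \frac{60 - 7}{3}\right) = 8 \left(\left(- \frac{1}{3}\right) 53\right) = 8 \left(- \frac{53}{3}\right) = - \frac{424}{3}$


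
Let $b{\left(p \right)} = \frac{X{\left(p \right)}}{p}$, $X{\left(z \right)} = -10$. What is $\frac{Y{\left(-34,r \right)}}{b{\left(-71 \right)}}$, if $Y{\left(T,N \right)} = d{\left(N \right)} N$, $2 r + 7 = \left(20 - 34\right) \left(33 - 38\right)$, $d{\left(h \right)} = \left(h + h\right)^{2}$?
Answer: $\frac{17753337}{20} \approx 8.8767 \cdot 10^{5}$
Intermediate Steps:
$d{\left(h \right)} = 4 h^{2}$ ($d{\left(h \right)} = \left(2 h\right)^{2} = 4 h^{2}$)
$b{\left(p \right)} = - \frac{10}{p}$
$r = \frac{63}{2}$ ($r = - \frac{7}{2} + \frac{\left(20 - 34\right) \left(33 - 38\right)}{2} = - \frac{7}{2} + \frac{\left(-14\right) \left(-5\right)}{2} = - \frac{7}{2} + \frac{1}{2} \cdot 70 = - \frac{7}{2} + 35 = \frac{63}{2} \approx 31.5$)
$Y{\left(T,N \right)} = 4 N^{3}$ ($Y{\left(T,N \right)} = 4 N^{2} N = 4 N^{3}$)
$\frac{Y{\left(-34,r \right)}}{b{\left(-71 \right)}} = \frac{4 \left(\frac{63}{2}\right)^{3}}{\left(-10\right) \frac{1}{-71}} = \frac{4 \cdot \frac{250047}{8}}{\left(-10\right) \left(- \frac{1}{71}\right)} = \frac{250047}{2 \cdot \frac{10}{71}} = \frac{250047}{2} \cdot \frac{71}{10} = \frac{17753337}{20}$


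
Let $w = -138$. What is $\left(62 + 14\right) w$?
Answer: $-10488$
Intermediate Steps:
$\left(62 + 14\right) w = \left(62 + 14\right) \left(-138\right) = 76 \left(-138\right) = -10488$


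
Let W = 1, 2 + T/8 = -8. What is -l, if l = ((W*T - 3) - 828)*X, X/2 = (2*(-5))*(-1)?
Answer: 18220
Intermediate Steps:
T = -80 (T = -16 + 8*(-8) = -16 - 64 = -80)
X = 20 (X = 2*((2*(-5))*(-1)) = 2*(-10*(-1)) = 2*10 = 20)
l = -18220 (l = ((1*(-80) - 3) - 828)*20 = ((-80 - 3) - 828)*20 = (-83 - 828)*20 = -911*20 = -18220)
-l = -1*(-18220) = 18220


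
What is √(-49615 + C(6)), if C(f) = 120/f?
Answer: I*√49595 ≈ 222.7*I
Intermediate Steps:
√(-49615 + C(6)) = √(-49615 + 120/6) = √(-49615 + 120*(⅙)) = √(-49615 + 20) = √(-49595) = I*√49595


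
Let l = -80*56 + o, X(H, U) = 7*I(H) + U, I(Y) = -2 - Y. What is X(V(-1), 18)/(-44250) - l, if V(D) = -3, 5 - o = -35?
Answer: 7858799/1770 ≈ 4440.0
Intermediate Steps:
o = 40 (o = 5 - 1*(-35) = 5 + 35 = 40)
X(H, U) = -14 + U - 7*H (X(H, U) = 7*(-2 - H) + U = (-14 - 7*H) + U = -14 + U - 7*H)
l = -4440 (l = -80*56 + 40 = -4480 + 40 = -4440)
X(V(-1), 18)/(-44250) - l = (-14 + 18 - 7*(-3))/(-44250) - 1*(-4440) = (-14 + 18 + 21)*(-1/44250) + 4440 = 25*(-1/44250) + 4440 = -1/1770 + 4440 = 7858799/1770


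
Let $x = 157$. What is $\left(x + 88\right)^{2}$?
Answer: $60025$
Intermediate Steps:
$\left(x + 88\right)^{2} = \left(157 + 88\right)^{2} = 245^{2} = 60025$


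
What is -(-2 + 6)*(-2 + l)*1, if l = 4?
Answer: -8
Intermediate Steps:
-(-2 + 6)*(-2 + l)*1 = -(-2 + 6)*(-2 + 4)*1 = -4*2*1 = -1*8*1 = -8*1 = -8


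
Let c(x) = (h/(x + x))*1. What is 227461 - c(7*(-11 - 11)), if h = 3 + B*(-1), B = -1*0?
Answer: 70057991/308 ≈ 2.2746e+5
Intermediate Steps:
B = 0
h = 3 (h = 3 + 0*(-1) = 3 + 0 = 3)
c(x) = 3/(2*x) (c(x) = (3/(x + x))*1 = (3/(2*x))*1 = 3/(2*x))
227461 - c(7*(-11 - 11)) = 227461 - 3/(2*(7*(-11 - 11))) = 227461 - 3/(2*(7*(-22))) = 227461 - 3/(2*(-154)) = 227461 - 3*(-1)/(2*154) = 227461 - 1*(-3/308) = 227461 + 3/308 = 70057991/308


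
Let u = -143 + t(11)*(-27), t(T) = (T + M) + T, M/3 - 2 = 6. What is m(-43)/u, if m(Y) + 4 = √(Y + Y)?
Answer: 4/1385 - I*√86/1385 ≈ 0.0028881 - 0.0066958*I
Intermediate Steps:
M = 24 (M = 6 + 3*6 = 6 + 18 = 24)
t(T) = 24 + 2*T (t(T) = (T + 24) + T = (24 + T) + T = 24 + 2*T)
m(Y) = -4 + √2*√Y (m(Y) = -4 + √(Y + Y) = -4 + √(2*Y) = -4 + √2*√Y)
u = -1385 (u = -143 + (24 + 2*11)*(-27) = -143 + (24 + 22)*(-27) = -143 + 46*(-27) = -143 - 1242 = -1385)
m(-43)/u = (-4 + √2*√(-43))/(-1385) = (-4 + √2*(I*√43))*(-1/1385) = (-4 + I*√86)*(-1/1385) = 4/1385 - I*√86/1385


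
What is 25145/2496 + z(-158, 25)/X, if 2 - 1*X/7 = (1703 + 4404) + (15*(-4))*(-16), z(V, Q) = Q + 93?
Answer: 414417149/41146560 ≈ 10.072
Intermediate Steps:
z(V, Q) = 93 + Q
X = -49455 (X = 14 - 7*((1703 + 4404) + (15*(-4))*(-16)) = 14 - 7*(6107 - 60*(-16)) = 14 - 7*(6107 + 960) = 14 - 7*7067 = 14 - 49469 = -49455)
25145/2496 + z(-158, 25)/X = 25145/2496 + (93 + 25)/(-49455) = 25145*(1/2496) + 118*(-1/49455) = 25145/2496 - 118/49455 = 414417149/41146560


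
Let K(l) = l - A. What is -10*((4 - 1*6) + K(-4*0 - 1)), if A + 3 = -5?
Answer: -50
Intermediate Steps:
A = -8 (A = -3 - 5 = -8)
K(l) = 8 + l (K(l) = l - 1*(-8) = l + 8 = 8 + l)
-10*((4 - 1*6) + K(-4*0 - 1)) = -10*((4 - 1*6) + (8 + (-4*0 - 1))) = -10*((4 - 6) + (8 + (0 - 1))) = -10*(-2 + (8 - 1)) = -10*(-2 + 7) = -10*5 = -50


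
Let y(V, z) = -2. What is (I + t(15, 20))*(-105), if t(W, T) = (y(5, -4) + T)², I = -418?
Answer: 9870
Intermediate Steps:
t(W, T) = (-2 + T)²
(I + t(15, 20))*(-105) = (-418 + (-2 + 20)²)*(-105) = (-418 + 18²)*(-105) = (-418 + 324)*(-105) = -94*(-105) = 9870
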